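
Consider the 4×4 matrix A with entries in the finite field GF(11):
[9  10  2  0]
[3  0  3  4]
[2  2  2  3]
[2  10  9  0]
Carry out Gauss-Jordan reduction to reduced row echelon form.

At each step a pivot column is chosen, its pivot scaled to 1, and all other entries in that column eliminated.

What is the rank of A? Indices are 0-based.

step 1: normalize row 0 (÷9) = (1, 6, 10, 0)
  row 1: subtract 3×row0 = (0, 4, 6, 4)
  row 2: subtract 2×row0 = (0, 1, 4, 3)
  row 3: subtract 2×row0 = (0, 9, 0, 0)
step 2: normalize row 1 (÷4) = (0, 1, 7, 1)
  row 0: subtract 6×row1 = (1, 0, 1, 5)
  row 2: subtract 1×row1 = (0, 0, 8, 2)
  row 3: subtract 9×row1 = (0, 0, 3, 2)
step 3: normalize row 2 (÷8) = (0, 0, 1, 3)
  row 0: subtract 1×row2 = (1, 0, 0, 2)
  row 1: subtract 7×row2 = (0, 1, 0, 2)
  row 3: subtract 3×row2 = (0, 0, 0, 4)
step 4: normalize row 3 (÷4) = (0, 0, 0, 1)
  row 0: subtract 2×row3 = (1, 0, 0, 0)
  row 1: subtract 2×row3 = (0, 1, 0, 0)
  row 2: subtract 3×row3 = (0, 0, 1, 0)

rank = 4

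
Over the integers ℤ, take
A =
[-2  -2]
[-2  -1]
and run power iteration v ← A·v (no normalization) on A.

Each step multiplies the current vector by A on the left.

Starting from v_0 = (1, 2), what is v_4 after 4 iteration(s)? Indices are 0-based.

v_4 = (256, 200)

v_0 = (1, 2).
v_1 = A·v_0 = (-6, -4).
v_2 = A·v_1 = (20, 16).
v_3 = A·v_2 = (-72, -56).
v_4 = A·v_3 = (256, 200).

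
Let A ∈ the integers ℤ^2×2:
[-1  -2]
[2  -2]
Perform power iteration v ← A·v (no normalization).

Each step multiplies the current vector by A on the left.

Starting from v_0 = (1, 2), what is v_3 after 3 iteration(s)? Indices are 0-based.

v_0 = (1, 2).
v_1 = A·v_0 = (-5, -2).
v_2 = A·v_1 = (9, -6).
v_3 = A·v_2 = (3, 30).

v_3 = (3, 30)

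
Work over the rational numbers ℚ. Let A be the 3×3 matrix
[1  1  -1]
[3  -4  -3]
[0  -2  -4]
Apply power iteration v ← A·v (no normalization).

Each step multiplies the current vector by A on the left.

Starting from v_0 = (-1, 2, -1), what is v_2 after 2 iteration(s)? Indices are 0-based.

v_2 = (-6, 38, 16)

v_0 = (-1, 2, -1).
v_1 = A·v_0 = (2, -8, 0).
v_2 = A·v_1 = (-6, 38, 16).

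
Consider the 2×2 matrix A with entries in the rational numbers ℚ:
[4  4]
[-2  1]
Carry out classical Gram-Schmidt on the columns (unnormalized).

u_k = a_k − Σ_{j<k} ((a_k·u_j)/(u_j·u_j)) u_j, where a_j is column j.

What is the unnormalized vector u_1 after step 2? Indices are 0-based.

u_1 = (6/5, 12/5)

Step 1: u_0 = a_0 = (4, -2).
Step 2: u_1 = a_1 − (7/10)·u_0 = (6/5, 12/5).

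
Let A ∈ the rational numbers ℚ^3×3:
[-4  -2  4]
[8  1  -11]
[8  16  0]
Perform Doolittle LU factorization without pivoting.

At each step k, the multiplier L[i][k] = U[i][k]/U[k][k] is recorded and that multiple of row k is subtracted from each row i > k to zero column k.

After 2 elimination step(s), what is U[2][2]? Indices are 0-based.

U[2][2] = -4

k=0: U[0][0]=-4
  eliminate (1,0): mult=-2, new row 1: (0, -3, -3); set L[1][0]=-2
  eliminate (2,0): mult=-2, new row 2: (0, 12, 8); set L[2][0]=-2
k=1: U[1][1]=-3
  eliminate (2,1): mult=-4, new row 2: (0, 0, -4); set L[2][1]=-4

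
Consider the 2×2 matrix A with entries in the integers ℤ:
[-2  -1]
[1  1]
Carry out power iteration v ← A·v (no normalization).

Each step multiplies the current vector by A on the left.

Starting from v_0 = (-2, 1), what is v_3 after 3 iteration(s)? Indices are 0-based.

v_3 = (8, -3)

v_0 = (-2, 1).
v_1 = A·v_0 = (3, -1).
v_2 = A·v_1 = (-5, 2).
v_3 = A·v_2 = (8, -3).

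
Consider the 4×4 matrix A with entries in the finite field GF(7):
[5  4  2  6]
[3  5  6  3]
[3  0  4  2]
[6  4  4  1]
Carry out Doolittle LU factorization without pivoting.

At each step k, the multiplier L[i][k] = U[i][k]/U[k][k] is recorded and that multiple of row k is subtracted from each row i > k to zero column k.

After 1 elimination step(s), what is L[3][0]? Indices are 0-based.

[col 0] pivot 5
  R1 -= 2*R0 → (0, 4, 2, 5)  (L[1][0] := 2)
  R2 -= 2*R0 → (0, 6, 0, 4)  (L[2][0] := 2)
  R3 -= 4*R0 → (0, 2, 3, 5)  (L[3][0] := 4)

L[3][0] = 4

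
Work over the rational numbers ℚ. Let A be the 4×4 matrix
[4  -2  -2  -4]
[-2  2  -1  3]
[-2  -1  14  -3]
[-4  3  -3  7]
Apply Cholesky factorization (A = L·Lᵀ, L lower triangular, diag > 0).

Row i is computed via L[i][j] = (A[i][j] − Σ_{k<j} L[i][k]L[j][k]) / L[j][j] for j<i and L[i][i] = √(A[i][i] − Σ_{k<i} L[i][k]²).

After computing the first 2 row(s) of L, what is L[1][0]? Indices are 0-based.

Step 1: L[0][0] = √(4) = 2.
  L[1][0] = (-2) / L[0][0] = -1.
Step 2: L[1][1] = √(1) = 1.

L[1][0] = -1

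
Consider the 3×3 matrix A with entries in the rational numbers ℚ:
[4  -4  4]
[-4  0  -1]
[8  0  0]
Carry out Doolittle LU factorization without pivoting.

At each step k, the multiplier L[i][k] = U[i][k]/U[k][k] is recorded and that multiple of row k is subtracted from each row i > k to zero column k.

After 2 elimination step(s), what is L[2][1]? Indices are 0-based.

k=0: U[0][0]=4
  eliminate (1,0): mult=-1, new row 1: (0, -4, 3); set L[1][0]=-1
  eliminate (2,0): mult=2, new row 2: (0, 8, -8); set L[2][0]=2
k=1: U[1][1]=-4
  eliminate (2,1): mult=-2, new row 2: (0, 0, -2); set L[2][1]=-2

L[2][1] = -2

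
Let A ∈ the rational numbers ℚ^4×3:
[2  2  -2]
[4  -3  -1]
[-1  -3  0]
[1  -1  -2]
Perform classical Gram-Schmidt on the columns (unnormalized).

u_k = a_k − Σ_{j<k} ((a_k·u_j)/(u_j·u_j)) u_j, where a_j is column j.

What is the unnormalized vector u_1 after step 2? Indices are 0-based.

u_1 = (28/11, -21/11, -36/11, -8/11)

Step 1: u_0 = a_0 = (2, 4, -1, 1).
Step 2: u_1 = a_1 − (-3/11)·u_0 = (28/11, -21/11, -36/11, -8/11).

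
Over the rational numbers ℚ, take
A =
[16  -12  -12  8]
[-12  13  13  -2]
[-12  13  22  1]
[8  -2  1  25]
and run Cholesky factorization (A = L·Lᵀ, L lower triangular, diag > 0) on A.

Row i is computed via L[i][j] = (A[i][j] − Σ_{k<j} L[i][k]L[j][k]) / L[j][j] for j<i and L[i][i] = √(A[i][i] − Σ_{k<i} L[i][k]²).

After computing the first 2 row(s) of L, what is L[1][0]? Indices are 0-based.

Step 1: L[0][0] = √(16) = 4.
  L[1][0] = (-12) / L[0][0] = -3.
Step 2: L[1][1] = √(4) = 2.

L[1][0] = -3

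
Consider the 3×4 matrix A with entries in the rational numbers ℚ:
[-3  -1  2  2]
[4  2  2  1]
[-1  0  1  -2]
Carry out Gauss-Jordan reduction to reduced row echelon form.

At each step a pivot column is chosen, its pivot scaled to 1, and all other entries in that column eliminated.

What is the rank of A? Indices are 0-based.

[1] R0 /= -3  ⇒  (1, 1/3, -2/3, -2/3)
     R1 -= 4·R0  ⇒  (0, 2/3, 14/3, 11/3)
     R2 -= -1·R0  ⇒  (0, 1/3, 1/3, -8/3)
[2] R1 /= 2/3  ⇒  (0, 1, 7, 11/2)
     R0 -= 1/3·R1  ⇒  (1, 0, -3, -5/2)
     R2 -= 1/3·R1  ⇒  (0, 0, -2, -9/2)
[3] R2 /= -2  ⇒  (0, 0, 1, 9/4)
     R0 -= -3·R2  ⇒  (1, 0, 0, 17/4)
     R1 -= 7·R2  ⇒  (0, 1, 0, -41/4)

rank = 3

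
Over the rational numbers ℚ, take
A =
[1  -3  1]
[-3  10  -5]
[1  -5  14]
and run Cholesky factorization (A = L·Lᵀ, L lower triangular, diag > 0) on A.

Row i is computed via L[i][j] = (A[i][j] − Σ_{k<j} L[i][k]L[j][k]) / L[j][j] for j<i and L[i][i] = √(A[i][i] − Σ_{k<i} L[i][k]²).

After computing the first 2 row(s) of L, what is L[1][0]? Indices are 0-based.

L[1][0] = -3

Step 1: L[0][0] = √(1) = 1.
  L[1][0] = (-3) / L[0][0] = -3.
Step 2: L[1][1] = √(1) = 1.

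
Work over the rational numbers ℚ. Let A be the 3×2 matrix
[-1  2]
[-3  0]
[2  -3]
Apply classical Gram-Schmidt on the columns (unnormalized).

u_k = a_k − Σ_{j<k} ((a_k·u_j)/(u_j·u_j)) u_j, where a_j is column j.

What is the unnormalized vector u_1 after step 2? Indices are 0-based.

u_1 = (10/7, -12/7, -13/7)

Step 1: u_0 = a_0 = (-1, -3, 2).
Step 2: u_1 = a_1 − (-4/7)·u_0 = (10/7, -12/7, -13/7).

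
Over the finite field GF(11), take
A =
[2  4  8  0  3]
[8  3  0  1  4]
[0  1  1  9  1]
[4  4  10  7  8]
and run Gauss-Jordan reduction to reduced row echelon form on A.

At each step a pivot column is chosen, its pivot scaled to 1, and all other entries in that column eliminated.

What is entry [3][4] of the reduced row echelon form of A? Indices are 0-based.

step 1: normalize row 0 (÷2) = (1, 2, 4, 0, 7)
  row 1: subtract 8×row0 = (0, 9, 1, 1, 3)
  row 3: subtract 4×row0 = (0, 7, 5, 7, 2)
step 2: normalize row 1 (÷9) = (0, 1, 5, 5, 4)
  row 0: subtract 2×row1 = (1, 0, 5, 1, 10)
  row 2: subtract 1×row1 = (0, 0, 7, 4, 8)
  row 3: subtract 7×row1 = (0, 0, 3, 5, 7)
step 3: normalize row 2 (÷7) = (0, 0, 1, 10, 9)
  row 0: subtract 5×row2 = (1, 0, 0, 6, 9)
  row 1: subtract 5×row2 = (0, 1, 0, 10, 3)
  row 3: subtract 3×row2 = (0, 0, 0, 8, 2)
step 4: normalize row 3 (÷8) = (0, 0, 0, 1, 3)
  row 0: subtract 6×row3 = (1, 0, 0, 0, 2)
  row 1: subtract 10×row3 = (0, 1, 0, 0, 6)
  row 2: subtract 10×row3 = (0, 0, 1, 0, 1)

M[3][4] = 3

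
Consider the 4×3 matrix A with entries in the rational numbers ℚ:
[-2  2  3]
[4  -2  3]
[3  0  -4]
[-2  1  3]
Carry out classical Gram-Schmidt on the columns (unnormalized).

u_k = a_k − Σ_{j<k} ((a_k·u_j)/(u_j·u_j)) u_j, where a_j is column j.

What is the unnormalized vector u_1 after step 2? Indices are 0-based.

u_1 = (38/33, -10/33, 14/11, 5/33)

Step 1: u_0 = a_0 = (-2, 4, 3, -2).
Step 2: u_1 = a_1 − (-14/33)·u_0 = (38/33, -10/33, 14/11, 5/33).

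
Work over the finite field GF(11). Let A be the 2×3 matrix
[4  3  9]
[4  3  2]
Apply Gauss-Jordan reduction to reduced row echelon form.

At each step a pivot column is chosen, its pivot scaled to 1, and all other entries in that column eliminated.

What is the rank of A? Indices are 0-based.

[1] R0 /= 4  ⇒  (1, 9, 5)
     R1 -= 4·R0  ⇒  (0, 0, 4)
column 1 empty below row 1
[2] R1 /= 4  ⇒  (0, 0, 1)
     R0 -= 5·R1  ⇒  (1, 9, 0)

rank = 2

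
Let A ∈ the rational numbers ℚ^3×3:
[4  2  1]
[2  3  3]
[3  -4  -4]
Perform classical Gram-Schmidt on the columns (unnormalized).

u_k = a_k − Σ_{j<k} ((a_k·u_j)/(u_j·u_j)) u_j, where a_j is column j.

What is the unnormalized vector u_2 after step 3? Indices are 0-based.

u_2 = (-289/837, 374/837, 136/837)

Step 1: u_0 = a_0 = (4, 2, 3).
Step 2: u_1 = a_1 − (2/29)·u_0 = (50/29, 83/29, -122/29).
Step 3: u_2 = a_2 − (-2/29)·u_0 − (787/837)·u_1 = (-289/837, 374/837, 136/837).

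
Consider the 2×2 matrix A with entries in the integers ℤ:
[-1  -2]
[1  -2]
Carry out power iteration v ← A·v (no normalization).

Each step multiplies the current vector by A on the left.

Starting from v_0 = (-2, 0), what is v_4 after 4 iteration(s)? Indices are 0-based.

v_4 = (34, 6)

v_0 = (-2, 0).
v_1 = A·v_0 = (2, -2).
v_2 = A·v_1 = (2, 6).
v_3 = A·v_2 = (-14, -10).
v_4 = A·v_3 = (34, 6).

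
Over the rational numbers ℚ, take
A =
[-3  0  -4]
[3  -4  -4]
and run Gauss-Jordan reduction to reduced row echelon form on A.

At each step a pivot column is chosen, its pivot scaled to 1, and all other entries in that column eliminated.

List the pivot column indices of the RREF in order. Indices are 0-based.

[1] R0 /= -3  ⇒  (1, 0, 4/3)
     R1 -= 3·R0  ⇒  (0, -4, -8)
[2] R1 /= -4  ⇒  (0, 1, 2)

pivot columns: 0, 1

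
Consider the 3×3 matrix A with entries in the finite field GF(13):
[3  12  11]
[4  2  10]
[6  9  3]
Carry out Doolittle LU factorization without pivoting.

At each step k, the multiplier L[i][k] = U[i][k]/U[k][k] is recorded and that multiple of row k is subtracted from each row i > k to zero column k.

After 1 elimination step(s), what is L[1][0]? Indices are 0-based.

[col 0] pivot 3
  R1 -= 10*R0 → (0, 12, 4)  (L[1][0] := 10)
  R2 -= 2*R0 → (0, 11, 7)  (L[2][0] := 2)

L[1][0] = 10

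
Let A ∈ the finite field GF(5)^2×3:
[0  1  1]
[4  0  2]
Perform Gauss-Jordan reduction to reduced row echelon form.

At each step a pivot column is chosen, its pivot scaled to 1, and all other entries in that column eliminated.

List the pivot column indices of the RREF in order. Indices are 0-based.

pivot(0,0): swap R0↔R1
pivot(0,0)=4: scale R0 → (1, 0, 3)
pivot(1,1)=1: scale R1 → (0, 1, 1)

pivot columns: 0, 1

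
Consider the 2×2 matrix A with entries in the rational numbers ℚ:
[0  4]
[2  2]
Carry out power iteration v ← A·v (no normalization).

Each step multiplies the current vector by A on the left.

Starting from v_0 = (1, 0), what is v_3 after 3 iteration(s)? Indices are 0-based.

v_3 = (16, 24)

v_0 = (1, 0).
v_1 = A·v_0 = (0, 2).
v_2 = A·v_1 = (8, 4).
v_3 = A·v_2 = (16, 24).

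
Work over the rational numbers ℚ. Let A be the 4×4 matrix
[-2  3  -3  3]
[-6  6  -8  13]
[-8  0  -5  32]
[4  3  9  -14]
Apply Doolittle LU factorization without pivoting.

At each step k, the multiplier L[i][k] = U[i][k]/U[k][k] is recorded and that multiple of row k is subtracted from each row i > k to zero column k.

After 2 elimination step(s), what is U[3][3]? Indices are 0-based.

U[3][3] = 4

Step 1: pivot at (0,0) is -2.
  row1 ← row1 − (3)·row0  ⇒  L[1][0]=3, U row1=(0, -3, 1, 4)
  row2 ← row2 − (4)·row0  ⇒  L[2][0]=4, U row2=(0, -12, 7, 20)
  row3 ← row3 − (-2)·row0  ⇒  L[3][0]=-2, U row3=(0, 9, 3, -8)
Step 2: pivot at (1,1) is -3.
  row2 ← row2 − (4)·row1  ⇒  L[2][1]=4, U row2=(0, 0, 3, 4)
  row3 ← row3 − (-3)·row1  ⇒  L[3][1]=-3, U row3=(0, 0, 6, 4)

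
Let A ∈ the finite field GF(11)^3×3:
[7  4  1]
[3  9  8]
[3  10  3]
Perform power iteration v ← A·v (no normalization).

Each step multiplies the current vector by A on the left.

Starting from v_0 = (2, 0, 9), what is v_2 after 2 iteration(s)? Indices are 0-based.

v_0 = (2, 0, 9).
v_1 = A·v_0 = (1, 1, 0).
v_2 = A·v_1 = (0, 1, 2).

v_2 = (0, 1, 2)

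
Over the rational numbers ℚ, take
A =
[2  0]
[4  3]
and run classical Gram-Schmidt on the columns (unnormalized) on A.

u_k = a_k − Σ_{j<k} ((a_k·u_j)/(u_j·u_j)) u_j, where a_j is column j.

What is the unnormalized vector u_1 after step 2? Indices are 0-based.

Step 1: u_0 = a_0 = (2, 4).
Step 2: u_1 = a_1 − (3/5)·u_0 = (-6/5, 3/5).

u_1 = (-6/5, 3/5)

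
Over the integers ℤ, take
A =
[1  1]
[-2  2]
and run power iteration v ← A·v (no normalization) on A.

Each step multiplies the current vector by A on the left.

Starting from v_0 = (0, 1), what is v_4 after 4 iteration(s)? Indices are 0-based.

v_0 = (0, 1).
v_1 = A·v_0 = (1, 2).
v_2 = A·v_1 = (3, 2).
v_3 = A·v_2 = (5, -2).
v_4 = A·v_3 = (3, -14).

v_4 = (3, -14)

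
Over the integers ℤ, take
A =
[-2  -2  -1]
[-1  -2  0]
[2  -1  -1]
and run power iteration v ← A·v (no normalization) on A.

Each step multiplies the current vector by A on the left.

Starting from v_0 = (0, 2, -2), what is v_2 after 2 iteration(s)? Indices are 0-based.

v_0 = (0, 2, -2).
v_1 = A·v_0 = (-2, -4, 0).
v_2 = A·v_1 = (12, 10, 0).

v_2 = (12, 10, 0)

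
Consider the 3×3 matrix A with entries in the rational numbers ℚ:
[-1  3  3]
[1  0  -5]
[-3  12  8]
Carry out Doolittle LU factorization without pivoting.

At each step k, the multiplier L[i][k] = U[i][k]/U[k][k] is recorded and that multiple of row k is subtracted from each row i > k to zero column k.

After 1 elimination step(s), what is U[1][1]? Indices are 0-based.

U[1][1] = 3

k=0: U[0][0]=-1
  eliminate (1,0): mult=-1, new row 1: (0, 3, -2); set L[1][0]=-1
  eliminate (2,0): mult=3, new row 2: (0, 3, -1); set L[2][0]=3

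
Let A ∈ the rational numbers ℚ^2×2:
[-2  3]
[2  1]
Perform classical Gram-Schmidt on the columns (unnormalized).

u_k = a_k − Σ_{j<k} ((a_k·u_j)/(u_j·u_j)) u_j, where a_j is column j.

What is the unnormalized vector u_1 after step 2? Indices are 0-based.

u_1 = (2, 2)

Step 1: u_0 = a_0 = (-2, 2).
Step 2: u_1 = a_1 − (-1/2)·u_0 = (2, 2).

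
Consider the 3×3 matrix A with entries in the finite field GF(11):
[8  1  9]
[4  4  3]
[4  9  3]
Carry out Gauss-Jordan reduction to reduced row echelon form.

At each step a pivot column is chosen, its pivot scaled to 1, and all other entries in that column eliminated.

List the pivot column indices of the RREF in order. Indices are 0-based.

pivot(0,0)=8: scale R0 → (1, 7, 8)
  clear (1,0): R1 −= (4)R0 → (0, 9, 4)
  clear (2,0): R2 −= (4)R0 → (0, 3, 4)
pivot(1,1)=9: scale R1 → (0, 1, 9)
  clear (0,1): R0 −= (7)R1 → (1, 0, 0)
  clear (2,1): R2 −= (3)R1 → (0, 0, 10)
pivot(2,2)=10: scale R2 → (0, 0, 1)
  clear (1,2): R1 −= (9)R2 → (0, 1, 0)

pivot columns: 0, 1, 2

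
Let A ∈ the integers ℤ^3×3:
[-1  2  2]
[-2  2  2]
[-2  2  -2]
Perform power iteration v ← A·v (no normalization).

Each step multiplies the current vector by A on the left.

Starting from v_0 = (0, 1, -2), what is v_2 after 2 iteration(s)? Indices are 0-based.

v_2 = (10, 12, -12)

v_0 = (0, 1, -2).
v_1 = A·v_0 = (-2, -2, 6).
v_2 = A·v_1 = (10, 12, -12).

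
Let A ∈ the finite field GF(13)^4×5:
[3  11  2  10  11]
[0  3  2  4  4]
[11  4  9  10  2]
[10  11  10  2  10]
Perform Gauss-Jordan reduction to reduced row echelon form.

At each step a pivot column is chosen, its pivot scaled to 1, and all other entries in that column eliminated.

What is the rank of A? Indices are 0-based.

pivot(0,0)=3: scale R0 → (1, 8, 5, 12, 8)
  clear (2,0): R2 −= (11)R0 → (0, 7, 6, 8, 5)
  clear (3,0): R3 −= (10)R0 → (0, 9, 12, 12, 8)
pivot(1,1)=3: scale R1 → (0, 1, 5, 10, 10)
  clear (0,1): R0 −= (8)R1 → (1, 0, 4, 10, 6)
  clear (2,1): R2 −= (7)R1 → (0, 0, 10, 3, 0)
  clear (3,1): R3 −= (9)R1 → (0, 0, 6, 0, 9)
pivot(2,2)=10: scale R2 → (0, 0, 1, 12, 0)
  clear (0,2): R0 −= (4)R2 → (1, 0, 0, 1, 6)
  clear (1,2): R1 −= (5)R2 → (0, 1, 0, 2, 10)
  clear (3,2): R3 −= (6)R2 → (0, 0, 0, 6, 9)
pivot(3,3)=6: scale R3 → (0, 0, 0, 1, 8)
  clear (0,3): R0 −= (1)R3 → (1, 0, 0, 0, 11)
  clear (1,3): R1 −= (2)R3 → (0, 1, 0, 0, 7)
  clear (2,3): R2 −= (12)R3 → (0, 0, 1, 0, 8)

rank = 4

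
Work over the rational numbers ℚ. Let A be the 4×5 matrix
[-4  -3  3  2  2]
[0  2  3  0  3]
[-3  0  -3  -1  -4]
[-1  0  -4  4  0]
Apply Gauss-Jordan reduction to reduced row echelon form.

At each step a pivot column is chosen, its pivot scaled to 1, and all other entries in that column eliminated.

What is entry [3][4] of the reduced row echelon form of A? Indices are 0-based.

M[3][4] = 305/359

step 1: normalize row 0 (÷-4) = (1, 3/4, -3/4, -1/2, -1/2)
  row 2: subtract -3×row0 = (0, 9/4, -21/4, -5/2, -11/2)
  row 3: subtract -1×row0 = (0, 3/4, -19/4, 7/2, -1/2)
step 2: normalize row 1 (÷2) = (0, 1, 3/2, 0, 3/2)
  row 0: subtract 3/4×row1 = (1, 0, -15/8, -1/2, -13/8)
  row 2: subtract 9/4×row1 = (0, 0, -69/8, -5/2, -71/8)
  row 3: subtract 3/4×row1 = (0, 0, -47/8, 7/2, -13/8)
step 3: normalize row 2 (÷-69/8) = (0, 0, 1, 20/69, 71/69)
  row 0: subtract -15/8×row2 = (1, 0, 0, 1/23, 7/23)
  row 1: subtract 3/2×row2 = (0, 1, 0, -10/23, -1/23)
  row 3: subtract -47/8×row2 = (0, 0, 0, 359/69, 305/69)
step 4: normalize row 3 (÷359/69) = (0, 0, 0, 1, 305/359)
  row 0: subtract 1/23×row3 = (1, 0, 0, 0, 96/359)
  row 1: subtract -10/23×row3 = (0, 1, 0, 0, 117/359)
  row 2: subtract 20/69×row3 = (0, 0, 1, 0, 281/359)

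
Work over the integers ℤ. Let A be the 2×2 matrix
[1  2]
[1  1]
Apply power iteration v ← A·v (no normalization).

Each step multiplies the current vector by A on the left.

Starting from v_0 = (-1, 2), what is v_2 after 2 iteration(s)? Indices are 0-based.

v_0 = (-1, 2).
v_1 = A·v_0 = (3, 1).
v_2 = A·v_1 = (5, 4).

v_2 = (5, 4)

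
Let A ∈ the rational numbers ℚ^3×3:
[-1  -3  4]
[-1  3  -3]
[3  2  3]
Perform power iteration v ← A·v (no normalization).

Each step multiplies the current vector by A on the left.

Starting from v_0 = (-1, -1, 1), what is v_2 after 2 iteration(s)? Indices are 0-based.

v_2 = (-1, -17, 8)

v_0 = (-1, -1, 1).
v_1 = A·v_0 = (8, -5, -2).
v_2 = A·v_1 = (-1, -17, 8).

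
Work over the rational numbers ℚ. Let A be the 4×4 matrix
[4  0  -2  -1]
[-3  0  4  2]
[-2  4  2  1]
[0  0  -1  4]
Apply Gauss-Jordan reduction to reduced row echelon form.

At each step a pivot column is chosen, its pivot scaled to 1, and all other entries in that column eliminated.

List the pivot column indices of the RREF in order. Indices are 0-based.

pivot columns: 0, 1, 2, 3

[1] R0 /= 4  ⇒  (1, 0, -1/2, -1/4)
     R1 -= -3·R0  ⇒  (0, 0, 5/2, 5/4)
     R2 -= -2·R0  ⇒  (0, 4, 1, 1/2)
[2] R1 <-> R2
[2] R1 /= 4  ⇒  (0, 1, 1/4, 1/8)
[3] R2 /= 5/2  ⇒  (0, 0, 1, 1/2)
     R0 -= -1/2·R2  ⇒  (1, 0, 0, 0)
     R1 -= 1/4·R2  ⇒  (0, 1, 0, 0)
     R3 -= -1·R2  ⇒  (0, 0, 0, 9/2)
[4] R3 /= 9/2  ⇒  (0, 0, 0, 1)
     R2 -= 1/2·R3  ⇒  (0, 0, 1, 0)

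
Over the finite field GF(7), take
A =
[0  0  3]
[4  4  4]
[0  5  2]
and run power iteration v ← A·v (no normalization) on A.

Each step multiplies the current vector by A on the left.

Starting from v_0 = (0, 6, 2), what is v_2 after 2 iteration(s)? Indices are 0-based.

v_2 = (4, 1, 4)

v_0 = (0, 6, 2).
v_1 = A·v_0 = (6, 4, 6).
v_2 = A·v_1 = (4, 1, 4).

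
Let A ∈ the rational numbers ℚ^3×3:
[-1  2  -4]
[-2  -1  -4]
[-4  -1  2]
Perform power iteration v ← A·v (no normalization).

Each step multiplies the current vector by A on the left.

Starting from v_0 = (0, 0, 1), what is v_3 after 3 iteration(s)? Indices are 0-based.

v_3 = (-76, -76, 92)

v_0 = (0, 0, 1).
v_1 = A·v_0 = (-4, -4, 2).
v_2 = A·v_1 = (-12, 4, 24).
v_3 = A·v_2 = (-76, -76, 92).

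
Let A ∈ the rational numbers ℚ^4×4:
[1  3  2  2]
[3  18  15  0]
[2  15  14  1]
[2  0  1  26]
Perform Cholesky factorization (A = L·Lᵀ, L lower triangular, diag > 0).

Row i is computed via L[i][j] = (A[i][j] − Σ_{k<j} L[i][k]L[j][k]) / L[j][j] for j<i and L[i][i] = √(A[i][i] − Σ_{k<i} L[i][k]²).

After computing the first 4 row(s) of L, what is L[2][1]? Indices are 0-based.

L[2][1] = 3

Step 1: L[0][0] = √(1) = 1.
  L[1][0] = (3) / L[0][0] = 3.
Step 2: L[1][1] = √(9) = 3.
  L[2][0] = (2) / L[0][0] = 2.
  L[2][1] = (9) / L[1][1] = 3.
Step 3: L[2][2] = √(1) = 1.
  L[3][0] = (2) / L[0][0] = 2.
  L[3][1] = (-6) / L[1][1] = -2.
  L[3][2] = (3) / L[2][2] = 3.
Step 4: L[3][3] = √(9) = 3.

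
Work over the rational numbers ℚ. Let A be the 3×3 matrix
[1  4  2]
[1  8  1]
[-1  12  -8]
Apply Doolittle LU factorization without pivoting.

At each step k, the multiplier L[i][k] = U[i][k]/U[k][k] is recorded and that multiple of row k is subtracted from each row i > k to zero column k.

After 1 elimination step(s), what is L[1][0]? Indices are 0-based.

L[1][0] = 1

k=0: U[0][0]=1
  eliminate (1,0): mult=1, new row 1: (0, 4, -1); set L[1][0]=1
  eliminate (2,0): mult=-1, new row 2: (0, 16, -6); set L[2][0]=-1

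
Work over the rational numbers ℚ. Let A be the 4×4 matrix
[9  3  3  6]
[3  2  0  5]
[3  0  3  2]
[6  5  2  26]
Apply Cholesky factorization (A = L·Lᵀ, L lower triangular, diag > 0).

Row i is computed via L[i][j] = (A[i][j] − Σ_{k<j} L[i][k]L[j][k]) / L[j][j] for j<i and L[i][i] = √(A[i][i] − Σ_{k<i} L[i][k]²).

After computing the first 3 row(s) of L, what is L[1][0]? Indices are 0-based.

Step 1: L[0][0] = √(9) = 3.
  L[1][0] = (3) / L[0][0] = 1.
Step 2: L[1][1] = √(1) = 1.
  L[2][0] = (3) / L[0][0] = 1.
  L[2][1] = (-1) / L[1][1] = -1.
Step 3: L[2][2] = √(1) = 1.

L[1][0] = 1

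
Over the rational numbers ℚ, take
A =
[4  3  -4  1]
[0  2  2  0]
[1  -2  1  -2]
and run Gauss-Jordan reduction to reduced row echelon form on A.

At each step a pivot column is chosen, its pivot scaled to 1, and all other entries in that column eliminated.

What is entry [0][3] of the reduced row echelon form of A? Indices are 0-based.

pivot(0,0)=4: scale R0 → (1, 3/4, -1, 1/4)
  clear (2,0): R2 −= (1)R0 → (0, -11/4, 2, -9/4)
pivot(1,1)=2: scale R1 → (0, 1, 1, 0)
  clear (0,1): R0 −= (3/4)R1 → (1, 0, -7/4, 1/4)
  clear (2,1): R2 −= (-11/4)R1 → (0, 0, 19/4, -9/4)
pivot(2,2)=19/4: scale R2 → (0, 0, 1, -9/19)
  clear (0,2): R0 −= (-7/4)R2 → (1, 0, 0, -11/19)
  clear (1,2): R1 −= (1)R2 → (0, 1, 0, 9/19)

M[0][3] = -11/19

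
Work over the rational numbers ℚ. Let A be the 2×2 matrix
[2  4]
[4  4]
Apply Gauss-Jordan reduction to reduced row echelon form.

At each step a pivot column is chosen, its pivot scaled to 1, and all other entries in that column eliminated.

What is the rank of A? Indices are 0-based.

rank = 2

step 1: normalize row 0 (÷2) = (1, 2)
  row 1: subtract 4×row0 = (0, -4)
step 2: normalize row 1 (÷-4) = (0, 1)
  row 0: subtract 2×row1 = (1, 0)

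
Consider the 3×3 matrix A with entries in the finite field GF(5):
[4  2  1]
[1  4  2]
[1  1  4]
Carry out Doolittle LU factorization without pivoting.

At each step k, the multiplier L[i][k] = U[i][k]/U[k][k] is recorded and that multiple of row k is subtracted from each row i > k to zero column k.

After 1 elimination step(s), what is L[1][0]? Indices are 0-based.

Step 1: pivot at (0,0) is 4.
  row1 ← row1 − (4)·row0  ⇒  L[1][0]=4, U row1=(0, 1, 3)
  row2 ← row2 − (4)·row0  ⇒  L[2][0]=4, U row2=(0, 3, 0)

L[1][0] = 4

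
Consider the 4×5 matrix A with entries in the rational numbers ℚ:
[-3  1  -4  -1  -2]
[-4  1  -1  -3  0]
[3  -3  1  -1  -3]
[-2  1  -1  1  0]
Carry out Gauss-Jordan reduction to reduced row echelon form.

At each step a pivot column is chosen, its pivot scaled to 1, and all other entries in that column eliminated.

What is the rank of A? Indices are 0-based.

rank = 4

step 1: normalize row 0 (÷-3) = (1, -1/3, 4/3, 1/3, 2/3)
  row 1: subtract -4×row0 = (0, -1/3, 13/3, -5/3, 8/3)
  row 2: subtract 3×row0 = (0, -2, -3, -2, -5)
  row 3: subtract -2×row0 = (0, 1/3, 5/3, 5/3, 4/3)
step 2: normalize row 1 (÷-1/3) = (0, 1, -13, 5, -8)
  row 0: subtract -1/3×row1 = (1, 0, -3, 2, -2)
  row 2: subtract -2×row1 = (0, 0, -29, 8, -21)
  row 3: subtract 1/3×row1 = (0, 0, 6, 0, 4)
step 3: normalize row 2 (÷-29) = (0, 0, 1, -8/29, 21/29)
  row 0: subtract -3×row2 = (1, 0, 0, 34/29, 5/29)
  row 1: subtract -13×row2 = (0, 1, 0, 41/29, 41/29)
  row 3: subtract 6×row2 = (0, 0, 0, 48/29, -10/29)
step 4: normalize row 3 (÷48/29) = (0, 0, 0, 1, -5/24)
  row 0: subtract 34/29×row3 = (1, 0, 0, 0, 5/12)
  row 1: subtract 41/29×row3 = (0, 1, 0, 0, 41/24)
  row 2: subtract -8/29×row3 = (0, 0, 1, 0, 2/3)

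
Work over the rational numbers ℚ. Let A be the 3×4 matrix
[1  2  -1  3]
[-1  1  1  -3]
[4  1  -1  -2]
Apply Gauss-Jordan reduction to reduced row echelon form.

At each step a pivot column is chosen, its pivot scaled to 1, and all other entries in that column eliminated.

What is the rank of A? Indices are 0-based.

step 1: normalize row 0 (÷1) = (1, 2, -1, 3)
  row 1: subtract -1×row0 = (0, 3, 0, 0)
  row 2: subtract 4×row0 = (0, -7, 3, -14)
step 2: normalize row 1 (÷3) = (0, 1, 0, 0)
  row 0: subtract 2×row1 = (1, 0, -1, 3)
  row 2: subtract -7×row1 = (0, 0, 3, -14)
step 3: normalize row 2 (÷3) = (0, 0, 1, -14/3)
  row 0: subtract -1×row2 = (1, 0, 0, -5/3)

rank = 3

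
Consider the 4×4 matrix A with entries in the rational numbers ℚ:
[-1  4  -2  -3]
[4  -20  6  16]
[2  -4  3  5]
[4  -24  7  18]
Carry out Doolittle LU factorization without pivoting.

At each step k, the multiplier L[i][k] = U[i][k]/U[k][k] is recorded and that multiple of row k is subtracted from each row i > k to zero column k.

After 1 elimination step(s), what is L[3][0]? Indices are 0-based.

[col 0] pivot -1
  R1 -= -4*R0 → (0, -4, -2, 4)  (L[1][0] := -4)
  R2 -= -2*R0 → (0, 4, -1, -1)  (L[2][0] := -2)
  R3 -= -4*R0 → (0, -8, -1, 6)  (L[3][0] := -4)

L[3][0] = -4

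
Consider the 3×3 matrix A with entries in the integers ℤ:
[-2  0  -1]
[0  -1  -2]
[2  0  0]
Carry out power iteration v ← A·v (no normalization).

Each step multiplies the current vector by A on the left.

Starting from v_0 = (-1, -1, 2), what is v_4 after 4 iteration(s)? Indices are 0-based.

v_0 = (-1, -1, 2).
v_1 = A·v_0 = (0, -3, -2).
v_2 = A·v_1 = (2, 7, 0).
v_3 = A·v_2 = (-4, -7, 4).
v_4 = A·v_3 = (4, -1, -8).

v_4 = (4, -1, -8)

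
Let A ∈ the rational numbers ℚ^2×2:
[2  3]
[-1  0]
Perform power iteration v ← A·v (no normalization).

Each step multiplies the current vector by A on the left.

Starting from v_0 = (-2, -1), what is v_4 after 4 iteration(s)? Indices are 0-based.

v_0 = (-2, -1).
v_1 = A·v_0 = (-7, 2).
v_2 = A·v_1 = (-8, 7).
v_3 = A·v_2 = (5, 8).
v_4 = A·v_3 = (34, -5).

v_4 = (34, -5)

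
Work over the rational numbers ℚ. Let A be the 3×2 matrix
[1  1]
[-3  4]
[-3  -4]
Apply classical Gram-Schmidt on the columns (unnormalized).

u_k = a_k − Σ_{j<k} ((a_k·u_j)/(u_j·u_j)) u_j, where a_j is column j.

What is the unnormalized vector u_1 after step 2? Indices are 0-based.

Step 1: u_0 = a_0 = (1, -3, -3).
Step 2: u_1 = a_1 − (1/19)·u_0 = (18/19, 79/19, -73/19).

u_1 = (18/19, 79/19, -73/19)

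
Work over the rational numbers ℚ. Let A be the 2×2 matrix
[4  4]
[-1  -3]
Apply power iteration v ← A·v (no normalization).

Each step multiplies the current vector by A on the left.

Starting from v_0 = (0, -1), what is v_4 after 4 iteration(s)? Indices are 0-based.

v_0 = (0, -1).
v_1 = A·v_0 = (-4, 3).
v_2 = A·v_1 = (-4, -5).
v_3 = A·v_2 = (-36, 19).
v_4 = A·v_3 = (-68, -21).

v_4 = (-68, -21)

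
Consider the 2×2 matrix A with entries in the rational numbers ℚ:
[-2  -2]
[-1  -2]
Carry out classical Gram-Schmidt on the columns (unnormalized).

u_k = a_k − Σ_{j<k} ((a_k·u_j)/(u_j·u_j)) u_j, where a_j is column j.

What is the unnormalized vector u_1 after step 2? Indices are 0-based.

u_1 = (2/5, -4/5)

Step 1: u_0 = a_0 = (-2, -1).
Step 2: u_1 = a_1 − (6/5)·u_0 = (2/5, -4/5).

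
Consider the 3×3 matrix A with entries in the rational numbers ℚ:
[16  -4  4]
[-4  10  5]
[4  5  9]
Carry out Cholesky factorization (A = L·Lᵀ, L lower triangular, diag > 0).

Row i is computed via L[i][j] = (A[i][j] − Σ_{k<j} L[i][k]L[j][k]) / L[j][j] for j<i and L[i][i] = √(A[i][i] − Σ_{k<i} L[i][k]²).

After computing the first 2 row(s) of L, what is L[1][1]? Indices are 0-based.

Step 1: L[0][0] = √(16) = 4.
  L[1][0] = (-4) / L[0][0] = -1.
Step 2: L[1][1] = √(9) = 3.

L[1][1] = 3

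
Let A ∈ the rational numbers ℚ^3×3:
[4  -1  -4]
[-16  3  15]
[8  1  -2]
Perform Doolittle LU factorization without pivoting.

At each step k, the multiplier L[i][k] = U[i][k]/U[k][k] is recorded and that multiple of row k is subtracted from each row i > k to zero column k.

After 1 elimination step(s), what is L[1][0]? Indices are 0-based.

[col 0] pivot 4
  R1 -= -4*R0 → (0, -1, -1)  (L[1][0] := -4)
  R2 -= 2*R0 → (0, 3, 6)  (L[2][0] := 2)

L[1][0] = -4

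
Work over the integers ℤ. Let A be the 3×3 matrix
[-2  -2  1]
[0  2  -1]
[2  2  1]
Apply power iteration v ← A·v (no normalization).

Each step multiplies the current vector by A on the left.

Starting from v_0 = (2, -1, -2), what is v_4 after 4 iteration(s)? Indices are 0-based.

v_0 = (2, -1, -2).
v_1 = A·v_0 = (-4, 0, 0).
v_2 = A·v_1 = (8, 0, -8).
v_3 = A·v_2 = (-24, 8, 8).
v_4 = A·v_3 = (40, 8, -24).

v_4 = (40, 8, -24)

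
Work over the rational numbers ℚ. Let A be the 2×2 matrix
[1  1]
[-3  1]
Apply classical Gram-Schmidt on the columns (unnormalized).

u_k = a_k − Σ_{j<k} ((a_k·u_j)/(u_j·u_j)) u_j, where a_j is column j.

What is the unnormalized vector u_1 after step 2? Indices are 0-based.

Step 1: u_0 = a_0 = (1, -3).
Step 2: u_1 = a_1 − (-1/5)·u_0 = (6/5, 2/5).

u_1 = (6/5, 2/5)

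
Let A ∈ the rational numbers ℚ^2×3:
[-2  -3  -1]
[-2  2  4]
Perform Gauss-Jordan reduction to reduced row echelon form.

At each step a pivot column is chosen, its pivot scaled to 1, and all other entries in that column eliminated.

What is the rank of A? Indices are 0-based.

pivot(0,0)=-2: scale R0 → (1, 3/2, 1/2)
  clear (1,0): R1 −= (-2)R0 → (0, 5, 5)
pivot(1,1)=5: scale R1 → (0, 1, 1)
  clear (0,1): R0 −= (3/2)R1 → (1, 0, -1)

rank = 2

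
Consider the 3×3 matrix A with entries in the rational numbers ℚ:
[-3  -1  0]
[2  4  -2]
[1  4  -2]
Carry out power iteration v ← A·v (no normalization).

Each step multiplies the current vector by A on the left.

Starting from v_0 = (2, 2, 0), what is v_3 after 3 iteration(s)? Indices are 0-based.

v_0 = (2, 2, 0).
v_1 = A·v_0 = (-8, 12, 10).
v_2 = A·v_1 = (12, 12, 20).
v_3 = A·v_2 = (-48, 32, 20).

v_3 = (-48, 32, 20)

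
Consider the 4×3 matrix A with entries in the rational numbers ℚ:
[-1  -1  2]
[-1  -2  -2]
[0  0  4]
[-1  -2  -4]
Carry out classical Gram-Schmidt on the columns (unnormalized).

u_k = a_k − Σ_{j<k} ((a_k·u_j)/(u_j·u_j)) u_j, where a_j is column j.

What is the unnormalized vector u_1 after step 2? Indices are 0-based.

Step 1: u_0 = a_0 = (-1, -1, 0, -1).
Step 2: u_1 = a_1 − (5/3)·u_0 = (2/3, -1/3, 0, -1/3).

u_1 = (2/3, -1/3, 0, -1/3)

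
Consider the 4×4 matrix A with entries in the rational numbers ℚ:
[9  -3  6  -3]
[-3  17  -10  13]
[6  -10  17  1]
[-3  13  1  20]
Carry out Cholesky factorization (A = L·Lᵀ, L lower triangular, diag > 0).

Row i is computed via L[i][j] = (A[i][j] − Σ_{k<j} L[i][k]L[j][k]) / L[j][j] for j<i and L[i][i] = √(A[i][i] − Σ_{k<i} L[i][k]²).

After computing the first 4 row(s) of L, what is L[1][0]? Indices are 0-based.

Step 1: L[0][0] = √(9) = 3.
  L[1][0] = (-3) / L[0][0] = -1.
Step 2: L[1][1] = √(16) = 4.
  L[2][0] = (6) / L[0][0] = 2.
  L[2][1] = (-8) / L[1][1] = -2.
Step 3: L[2][2] = √(9) = 3.
  L[3][0] = (-3) / L[0][0] = -1.
  L[3][1] = (12) / L[1][1] = 3.
  L[3][2] = (9) / L[2][2] = 3.
Step 4: L[3][3] = √(1) = 1.

L[1][0] = -1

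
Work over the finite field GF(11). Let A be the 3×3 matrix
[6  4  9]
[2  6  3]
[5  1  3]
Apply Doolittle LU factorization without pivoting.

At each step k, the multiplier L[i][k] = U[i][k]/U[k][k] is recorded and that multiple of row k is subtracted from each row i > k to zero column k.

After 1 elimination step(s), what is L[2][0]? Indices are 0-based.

L[2][0] = 10

[col 0] pivot 6
  R1 -= 4*R0 → (0, 1, 0)  (L[1][0] := 4)
  R2 -= 10*R0 → (0, 5, 1)  (L[2][0] := 10)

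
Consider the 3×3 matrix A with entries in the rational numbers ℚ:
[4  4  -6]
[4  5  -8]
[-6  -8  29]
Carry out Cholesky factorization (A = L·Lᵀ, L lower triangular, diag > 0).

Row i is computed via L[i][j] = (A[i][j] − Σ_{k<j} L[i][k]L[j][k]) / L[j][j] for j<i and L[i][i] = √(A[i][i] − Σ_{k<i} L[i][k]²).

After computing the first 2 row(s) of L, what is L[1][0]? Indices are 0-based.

Step 1: L[0][0] = √(4) = 2.
  L[1][0] = (4) / L[0][0] = 2.
Step 2: L[1][1] = √(1) = 1.

L[1][0] = 2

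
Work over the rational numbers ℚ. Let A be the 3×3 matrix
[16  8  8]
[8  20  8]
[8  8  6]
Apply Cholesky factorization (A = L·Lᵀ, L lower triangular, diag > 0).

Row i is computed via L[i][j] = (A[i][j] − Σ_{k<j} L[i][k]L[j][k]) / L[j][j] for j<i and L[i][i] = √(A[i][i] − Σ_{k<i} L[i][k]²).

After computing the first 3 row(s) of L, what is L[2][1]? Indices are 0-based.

L[2][1] = 1

Step 1: L[0][0] = √(16) = 4.
  L[1][0] = (8) / L[0][0] = 2.
Step 2: L[1][1] = √(16) = 4.
  L[2][0] = (8) / L[0][0] = 2.
  L[2][1] = (4) / L[1][1] = 1.
Step 3: L[2][2] = √(1) = 1.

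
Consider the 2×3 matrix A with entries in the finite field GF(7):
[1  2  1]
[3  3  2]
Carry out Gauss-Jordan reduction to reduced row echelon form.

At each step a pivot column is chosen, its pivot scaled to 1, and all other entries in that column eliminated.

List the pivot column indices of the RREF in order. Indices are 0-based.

pivot(0,0)=1: scale R0 → (1, 2, 1)
  clear (1,0): R1 −= (3)R0 → (0, 4, 6)
pivot(1,1)=4: scale R1 → (0, 1, 5)
  clear (0,1): R0 −= (2)R1 → (1, 0, 5)

pivot columns: 0, 1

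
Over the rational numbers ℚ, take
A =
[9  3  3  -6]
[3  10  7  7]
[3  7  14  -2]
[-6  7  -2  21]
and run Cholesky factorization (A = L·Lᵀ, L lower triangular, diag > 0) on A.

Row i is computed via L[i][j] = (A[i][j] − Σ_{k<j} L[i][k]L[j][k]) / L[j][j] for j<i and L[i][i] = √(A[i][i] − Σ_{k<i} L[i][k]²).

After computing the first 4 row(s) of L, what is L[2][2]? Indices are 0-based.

L[2][2] = 3

Step 1: L[0][0] = √(9) = 3.
  L[1][0] = (3) / L[0][0] = 1.
Step 2: L[1][1] = √(9) = 3.
  L[2][0] = (3) / L[0][0] = 1.
  L[2][1] = (6) / L[1][1] = 2.
Step 3: L[2][2] = √(9) = 3.
  L[3][0] = (-6) / L[0][0] = -2.
  L[3][1] = (9) / L[1][1] = 3.
  L[3][2] = (-6) / L[2][2] = -2.
Step 4: L[3][3] = √(4) = 2.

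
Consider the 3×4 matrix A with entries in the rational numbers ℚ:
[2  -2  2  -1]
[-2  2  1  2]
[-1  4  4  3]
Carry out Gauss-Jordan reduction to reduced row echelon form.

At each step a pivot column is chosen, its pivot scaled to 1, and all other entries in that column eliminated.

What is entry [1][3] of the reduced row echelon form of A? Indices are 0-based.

pivot(0,0)=2: scale R0 → (1, -1, 1, -1/2)
  clear (1,0): R1 −= (-2)R0 → (0, 0, 3, 1)
  clear (2,0): R2 −= (-1)R0 → (0, 3, 5, 5/2)
pivot(1,1): swap R1↔R2
pivot(1,1)=3: scale R1 → (0, 1, 5/3, 5/6)
  clear (0,1): R0 −= (-1)R1 → (1, 0, 8/3, 1/3)
pivot(2,2)=3: scale R2 → (0, 0, 1, 1/3)
  clear (0,2): R0 −= (8/3)R2 → (1, 0, 0, -5/9)
  clear (1,2): R1 −= (5/3)R2 → (0, 1, 0, 5/18)

M[1][3] = 5/18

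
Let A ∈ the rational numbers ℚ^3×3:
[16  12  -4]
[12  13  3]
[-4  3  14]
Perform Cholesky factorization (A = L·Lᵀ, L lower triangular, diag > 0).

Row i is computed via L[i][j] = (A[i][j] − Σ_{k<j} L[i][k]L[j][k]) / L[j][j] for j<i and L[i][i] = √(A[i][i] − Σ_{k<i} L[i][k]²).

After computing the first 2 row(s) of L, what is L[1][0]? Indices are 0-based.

L[1][0] = 3

Step 1: L[0][0] = √(16) = 4.
  L[1][0] = (12) / L[0][0] = 3.
Step 2: L[1][1] = √(4) = 2.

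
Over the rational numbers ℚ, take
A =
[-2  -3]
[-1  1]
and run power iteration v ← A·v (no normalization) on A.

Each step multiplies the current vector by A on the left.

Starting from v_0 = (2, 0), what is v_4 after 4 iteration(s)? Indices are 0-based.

v_4 = (104, 22)

v_0 = (2, 0).
v_1 = A·v_0 = (-4, -2).
v_2 = A·v_1 = (14, 2).
v_3 = A·v_2 = (-34, -12).
v_4 = A·v_3 = (104, 22).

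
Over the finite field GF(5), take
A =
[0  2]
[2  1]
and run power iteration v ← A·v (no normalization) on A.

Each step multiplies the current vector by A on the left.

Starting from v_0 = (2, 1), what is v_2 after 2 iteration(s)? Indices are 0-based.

v_2 = (0, 4)

v_0 = (2, 1).
v_1 = A·v_0 = (2, 0).
v_2 = A·v_1 = (0, 4).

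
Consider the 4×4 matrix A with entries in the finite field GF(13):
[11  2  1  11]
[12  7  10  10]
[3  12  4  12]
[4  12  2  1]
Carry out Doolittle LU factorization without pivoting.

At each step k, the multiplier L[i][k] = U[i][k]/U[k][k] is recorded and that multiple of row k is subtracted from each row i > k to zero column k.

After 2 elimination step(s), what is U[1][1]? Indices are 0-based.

k=0: U[0][0]=11
  eliminate (1,0): mult=7, new row 1: (0, 6, 3, 11); set L[1][0]=7
  eliminate (2,0): mult=5, new row 2: (0, 2, 12, 9); set L[2][0]=5
  eliminate (3,0): mult=11, new row 3: (0, 3, 4, 10); set L[3][0]=11
k=1: U[1][1]=6
  eliminate (2,1): mult=9, new row 2: (0, 0, 11, 1); set L[2][1]=9
  eliminate (3,1): mult=7, new row 3: (0, 0, 9, 11); set L[3][1]=7

U[1][1] = 6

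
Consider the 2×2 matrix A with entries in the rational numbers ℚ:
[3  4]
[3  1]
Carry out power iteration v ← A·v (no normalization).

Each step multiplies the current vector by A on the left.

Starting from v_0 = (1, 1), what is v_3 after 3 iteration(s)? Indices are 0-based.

v_3 = (211, 136)

v_0 = (1, 1).
v_1 = A·v_0 = (7, 4).
v_2 = A·v_1 = (37, 25).
v_3 = A·v_2 = (211, 136).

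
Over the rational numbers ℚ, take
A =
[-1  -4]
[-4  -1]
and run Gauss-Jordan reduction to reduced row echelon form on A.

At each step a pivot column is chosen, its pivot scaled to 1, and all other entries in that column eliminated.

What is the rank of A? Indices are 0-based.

rank = 2

step 1: normalize row 0 (÷-1) = (1, 4)
  row 1: subtract -4×row0 = (0, 15)
step 2: normalize row 1 (÷15) = (0, 1)
  row 0: subtract 4×row1 = (1, 0)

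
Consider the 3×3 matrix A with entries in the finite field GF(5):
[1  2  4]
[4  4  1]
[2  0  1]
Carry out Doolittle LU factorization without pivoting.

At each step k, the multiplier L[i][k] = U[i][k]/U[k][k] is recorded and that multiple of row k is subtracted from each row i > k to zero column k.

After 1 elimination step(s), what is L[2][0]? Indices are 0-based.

L[2][0] = 2

k=0: U[0][0]=1
  eliminate (1,0): mult=4, new row 1: (0, 1, 0); set L[1][0]=4
  eliminate (2,0): mult=2, new row 2: (0, 1, 3); set L[2][0]=2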